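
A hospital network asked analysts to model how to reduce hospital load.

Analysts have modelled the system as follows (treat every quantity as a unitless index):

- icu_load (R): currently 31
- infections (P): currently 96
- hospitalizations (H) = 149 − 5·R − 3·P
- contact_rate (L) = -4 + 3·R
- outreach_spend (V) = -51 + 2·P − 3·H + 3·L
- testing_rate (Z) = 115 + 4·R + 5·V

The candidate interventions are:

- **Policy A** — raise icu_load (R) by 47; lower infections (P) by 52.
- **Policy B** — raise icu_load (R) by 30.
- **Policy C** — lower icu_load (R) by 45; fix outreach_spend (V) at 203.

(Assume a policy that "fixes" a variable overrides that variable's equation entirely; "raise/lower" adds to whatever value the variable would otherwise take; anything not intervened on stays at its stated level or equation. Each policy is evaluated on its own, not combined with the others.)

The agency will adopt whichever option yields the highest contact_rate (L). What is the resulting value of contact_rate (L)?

230

Policy A (R + 47, P − 52):
  R = 31 + 47 = 78
  L = -4 + 3·78 = 230
Policy B (R + 30):
  R = 31 + 30 = 61
  L = -4 + 3·61 = 179
Policy C (R − 45, V := 203):
  R = 31 − 45 = -14
  L = -4 + 3·(-14) = -46
Comparing — Policy A: L=230, Policy B: L=179, Policy C: L=-46. Highest is 230 (Policy A).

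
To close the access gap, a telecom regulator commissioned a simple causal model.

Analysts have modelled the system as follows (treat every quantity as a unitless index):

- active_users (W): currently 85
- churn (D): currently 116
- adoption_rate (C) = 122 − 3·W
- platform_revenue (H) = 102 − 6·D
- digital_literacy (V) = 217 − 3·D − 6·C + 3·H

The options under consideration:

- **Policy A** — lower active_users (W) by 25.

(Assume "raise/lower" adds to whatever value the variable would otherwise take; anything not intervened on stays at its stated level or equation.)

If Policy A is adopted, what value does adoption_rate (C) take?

Policy A (W − 25):
  W = 85 − 25 = 60
  C = 122 − 3·60 = -58

-58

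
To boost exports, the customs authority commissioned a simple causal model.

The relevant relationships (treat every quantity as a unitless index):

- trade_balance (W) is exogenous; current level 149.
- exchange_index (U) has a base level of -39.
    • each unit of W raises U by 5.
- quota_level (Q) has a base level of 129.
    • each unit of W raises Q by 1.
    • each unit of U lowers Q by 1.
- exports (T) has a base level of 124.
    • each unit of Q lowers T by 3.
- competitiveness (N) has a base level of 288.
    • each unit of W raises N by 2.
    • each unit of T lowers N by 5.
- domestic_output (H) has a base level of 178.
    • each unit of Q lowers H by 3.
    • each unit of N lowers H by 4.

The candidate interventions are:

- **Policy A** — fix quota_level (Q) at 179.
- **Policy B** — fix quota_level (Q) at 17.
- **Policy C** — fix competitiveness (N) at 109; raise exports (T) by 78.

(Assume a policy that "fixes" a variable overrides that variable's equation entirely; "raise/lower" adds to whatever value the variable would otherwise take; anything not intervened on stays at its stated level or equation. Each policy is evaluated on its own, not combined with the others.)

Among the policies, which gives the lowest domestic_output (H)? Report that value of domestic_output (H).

-10963

Policy A (Q := 179):
  W = 149
  U = -39 + 5·149 = 706
  Q = 179
  T = 124 − 3·179 = -413
  N = 288 + 2·149 − 5·(-413) = 2651
  H = 178 − 3·179 − 4·2651 = -10963
Policy B (Q := 17):
  W = 149
  U = -39 + 5·149 = 706
  Q = 17
  T = 124 − 3·17 = 73
  N = 288 + 2·149 − 5·73 = 221
  H = 178 − 3·17 − 4·221 = -757
Policy C (N := 109, T + 78):
  W = 149
  U = -39 + 5·149 = 706
  Q = 129 + 149 − 706 = -428
  T = 124 − 3·(-428) (+78 from intervention) = 1486
  N = 109
  H = 178 − 3·(-428) − 4·109 = 1026
Comparing — Policy A: H=-10963, Policy B: H=-757, Policy C: H=1026. Lowest is -10963 (Policy A).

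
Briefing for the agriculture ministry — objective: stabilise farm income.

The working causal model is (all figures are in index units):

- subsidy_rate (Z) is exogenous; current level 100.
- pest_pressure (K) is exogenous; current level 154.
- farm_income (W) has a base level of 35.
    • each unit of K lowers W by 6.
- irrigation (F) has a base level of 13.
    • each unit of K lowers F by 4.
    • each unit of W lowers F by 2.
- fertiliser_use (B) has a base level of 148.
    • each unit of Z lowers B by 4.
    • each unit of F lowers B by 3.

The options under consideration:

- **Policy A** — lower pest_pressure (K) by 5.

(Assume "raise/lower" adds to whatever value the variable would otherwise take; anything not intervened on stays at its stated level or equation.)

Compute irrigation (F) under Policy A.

1135

Policy A (K − 5):
  K = 154 − 5 = 149
  W = 35 − 6·149 = -859
  F = 13 − 4·149 − 2·(-859) = 1135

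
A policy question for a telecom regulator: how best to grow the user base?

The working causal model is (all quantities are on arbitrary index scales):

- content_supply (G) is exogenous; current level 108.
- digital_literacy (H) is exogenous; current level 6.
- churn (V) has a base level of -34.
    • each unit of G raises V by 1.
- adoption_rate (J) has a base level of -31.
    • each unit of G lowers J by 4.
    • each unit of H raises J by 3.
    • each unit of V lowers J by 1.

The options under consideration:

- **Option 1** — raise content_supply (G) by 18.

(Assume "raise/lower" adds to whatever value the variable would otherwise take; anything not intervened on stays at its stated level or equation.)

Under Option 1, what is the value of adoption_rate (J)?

Option 1 (G + 18):
  G = 108 + 18 = 126
  H = 6
  V = -34 + 126 = 92
  J = -31 − 4·126 + 3·6 − 92 = -609

-609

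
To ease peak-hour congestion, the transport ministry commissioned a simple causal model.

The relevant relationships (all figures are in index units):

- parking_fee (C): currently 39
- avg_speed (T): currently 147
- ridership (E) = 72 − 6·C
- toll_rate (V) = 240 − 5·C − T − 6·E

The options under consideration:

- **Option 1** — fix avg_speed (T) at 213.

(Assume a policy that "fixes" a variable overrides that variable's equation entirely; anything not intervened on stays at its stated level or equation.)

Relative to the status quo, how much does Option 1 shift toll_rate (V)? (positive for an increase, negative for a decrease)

Baseline:
  C = 39
  T = 147
  E = 72 − 6·39 = -162
  V = 240 − 5·39 − 147 − 6·(-162) = 870
Option 1 (T := 213):
  C = 39
  T = 213
  E = 72 − 6·39 = -162
  V = 240 − 5·39 − 213 − 6·(-162) = 804
Change in V: 804 − 870 = -66

-66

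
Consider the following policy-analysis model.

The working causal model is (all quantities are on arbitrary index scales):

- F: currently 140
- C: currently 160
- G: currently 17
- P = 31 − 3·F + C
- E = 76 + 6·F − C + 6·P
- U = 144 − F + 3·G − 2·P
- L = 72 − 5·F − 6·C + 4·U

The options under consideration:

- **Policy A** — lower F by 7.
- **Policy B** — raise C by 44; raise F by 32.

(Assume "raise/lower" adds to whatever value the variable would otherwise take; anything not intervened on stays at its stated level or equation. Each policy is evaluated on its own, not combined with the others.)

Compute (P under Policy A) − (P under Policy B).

73

Policy A (F − 7):
  F = 140 − 7 = 133
  C = 160
  P = 31 − 3·133 + 160 = -208
Policy B (C + 44, F + 32):
  F = 140 + 32 = 172
  C = 160 + 44 = 204
  P = 31 − 3·172 + 204 = -281
P: -208 − (-281) = 73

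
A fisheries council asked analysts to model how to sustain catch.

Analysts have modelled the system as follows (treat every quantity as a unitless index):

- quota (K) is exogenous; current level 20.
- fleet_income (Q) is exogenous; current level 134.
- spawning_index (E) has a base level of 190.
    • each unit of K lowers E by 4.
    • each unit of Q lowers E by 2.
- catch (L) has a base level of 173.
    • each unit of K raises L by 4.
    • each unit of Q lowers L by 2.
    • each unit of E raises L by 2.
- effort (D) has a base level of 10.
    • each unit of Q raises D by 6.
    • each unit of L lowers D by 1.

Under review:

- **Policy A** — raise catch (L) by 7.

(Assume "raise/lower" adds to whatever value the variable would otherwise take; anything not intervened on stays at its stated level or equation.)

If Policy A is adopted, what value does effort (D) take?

1138

Policy A (L + 7):
  K = 20
  Q = 134
  E = 190 − 4·20 − 2·134 = -158
  L = 173 + 4·20 − 2·134 + 2·(-158) (+7 from intervention) = -324
  D = 10 + 6·134 − (-324) = 1138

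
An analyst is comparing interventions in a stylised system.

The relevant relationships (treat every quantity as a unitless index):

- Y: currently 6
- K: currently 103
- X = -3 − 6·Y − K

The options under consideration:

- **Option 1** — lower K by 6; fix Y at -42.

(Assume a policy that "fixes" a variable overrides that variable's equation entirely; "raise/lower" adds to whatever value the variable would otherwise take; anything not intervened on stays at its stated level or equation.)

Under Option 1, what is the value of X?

Option 1 (K − 6, Y := -42):
  Y = -42
  K = 103 − 6 = 97
  X = -3 − 6·(-42) − 97 = 152

152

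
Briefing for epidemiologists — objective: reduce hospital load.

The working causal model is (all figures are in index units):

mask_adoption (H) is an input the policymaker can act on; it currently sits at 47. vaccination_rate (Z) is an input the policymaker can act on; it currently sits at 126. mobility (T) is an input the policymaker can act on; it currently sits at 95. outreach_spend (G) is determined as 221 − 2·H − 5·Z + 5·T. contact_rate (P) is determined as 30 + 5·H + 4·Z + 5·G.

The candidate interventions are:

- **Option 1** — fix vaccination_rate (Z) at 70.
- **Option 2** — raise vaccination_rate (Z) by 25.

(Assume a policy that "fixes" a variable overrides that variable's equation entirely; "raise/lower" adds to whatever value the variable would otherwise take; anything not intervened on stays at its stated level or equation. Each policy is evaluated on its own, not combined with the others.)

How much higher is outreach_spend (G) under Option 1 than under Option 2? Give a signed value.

405

Option 1 (Z := 70):
  H = 47
  Z = 70
  T = 95
  G = 221 − 2·47 − 5·70 + 5·95 = 252
Option 2 (Z + 25):
  H = 47
  Z = 126 + 25 = 151
  T = 95
  G = 221 − 2·47 − 5·151 + 5·95 = -153
G: 252 − (-153) = 405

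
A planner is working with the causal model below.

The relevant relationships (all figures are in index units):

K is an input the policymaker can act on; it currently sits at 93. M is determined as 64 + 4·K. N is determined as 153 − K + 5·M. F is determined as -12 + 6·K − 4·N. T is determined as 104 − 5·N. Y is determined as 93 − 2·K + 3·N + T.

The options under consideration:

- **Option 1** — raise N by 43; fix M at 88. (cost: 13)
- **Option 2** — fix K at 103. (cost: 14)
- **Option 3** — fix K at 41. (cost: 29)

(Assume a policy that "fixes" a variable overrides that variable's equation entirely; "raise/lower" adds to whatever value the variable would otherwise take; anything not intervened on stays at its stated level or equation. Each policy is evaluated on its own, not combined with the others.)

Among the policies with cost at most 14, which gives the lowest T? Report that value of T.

Option 1 (N + 43, M := 88):
  K = 93
  M = 88
  N = 153 − 93 + 5·88 (+43 from intervention) = 543
  T = 104 − 5·543 = -2611
Option 2 (K := 103):
  K = 103
  M = 64 + 4·103 = 476
  N = 153 − 103 + 5·476 = 2430
  T = 104 − 5·2430 = -12046
Comparing — Option 1: T=-2611, Option 2: T=-12046. Lowest is -12046 (Option 2).

-12046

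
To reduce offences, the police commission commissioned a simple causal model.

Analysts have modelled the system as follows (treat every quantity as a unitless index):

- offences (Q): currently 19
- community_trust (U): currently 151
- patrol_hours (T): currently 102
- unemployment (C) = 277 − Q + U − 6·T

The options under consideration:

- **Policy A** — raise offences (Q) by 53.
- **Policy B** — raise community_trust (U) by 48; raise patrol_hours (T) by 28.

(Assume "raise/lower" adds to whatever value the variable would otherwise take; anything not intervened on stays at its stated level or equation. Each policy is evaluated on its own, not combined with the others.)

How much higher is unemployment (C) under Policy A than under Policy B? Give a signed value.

67

Policy A (Q + 53):
  Q = 19 + 53 = 72
  U = 151
  T = 102
  C = 277 − 72 + 151 − 6·102 = -256
Policy B (U + 48, T + 28):
  Q = 19
  U = 151 + 48 = 199
  T = 102 + 28 = 130
  C = 277 − 19 + 199 − 6·130 = -323
C: -256 − (-323) = 67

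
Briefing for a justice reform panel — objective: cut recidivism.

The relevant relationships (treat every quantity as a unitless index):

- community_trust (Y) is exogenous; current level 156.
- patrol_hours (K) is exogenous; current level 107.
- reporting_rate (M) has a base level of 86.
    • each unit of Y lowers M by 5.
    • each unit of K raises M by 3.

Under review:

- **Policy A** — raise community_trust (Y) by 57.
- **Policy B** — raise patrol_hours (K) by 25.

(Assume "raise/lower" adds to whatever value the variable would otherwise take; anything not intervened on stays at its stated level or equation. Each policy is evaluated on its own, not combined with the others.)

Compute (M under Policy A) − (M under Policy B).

-360

Policy A (Y + 57):
  Y = 156 + 57 = 213
  K = 107
  M = 86 − 5·213 + 3·107 = -658
Policy B (K + 25):
  Y = 156
  K = 107 + 25 = 132
  M = 86 − 5·156 + 3·132 = -298
M: -658 − (-298) = -360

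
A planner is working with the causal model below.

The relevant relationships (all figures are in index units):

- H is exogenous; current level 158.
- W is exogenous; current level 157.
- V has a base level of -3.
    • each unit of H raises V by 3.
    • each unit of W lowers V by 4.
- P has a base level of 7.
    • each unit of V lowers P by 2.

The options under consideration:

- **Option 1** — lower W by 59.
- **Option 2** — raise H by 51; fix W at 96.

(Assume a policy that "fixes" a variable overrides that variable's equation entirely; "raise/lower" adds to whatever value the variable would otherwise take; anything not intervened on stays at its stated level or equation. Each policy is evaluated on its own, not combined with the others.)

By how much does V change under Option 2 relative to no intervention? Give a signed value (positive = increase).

Baseline:
  H = 158
  W = 157
  V = -3 + 3·158 − 4·157 = -157
Option 2 (H + 51, W := 96):
  H = 158 + 51 = 209
  W = 96
  V = -3 + 3·209 − 4·96 = 240
Change in V: 240 − (-157) = 397

397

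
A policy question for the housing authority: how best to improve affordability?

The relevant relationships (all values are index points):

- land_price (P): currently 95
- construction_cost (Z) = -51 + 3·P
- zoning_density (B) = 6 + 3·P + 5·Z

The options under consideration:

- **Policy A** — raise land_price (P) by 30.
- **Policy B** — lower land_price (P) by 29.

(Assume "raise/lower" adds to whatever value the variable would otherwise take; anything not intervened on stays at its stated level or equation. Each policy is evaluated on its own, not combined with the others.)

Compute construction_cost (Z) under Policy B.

Policy B (P − 29):
  P = 95 − 29 = 66
  Z = -51 + 3·66 = 147

147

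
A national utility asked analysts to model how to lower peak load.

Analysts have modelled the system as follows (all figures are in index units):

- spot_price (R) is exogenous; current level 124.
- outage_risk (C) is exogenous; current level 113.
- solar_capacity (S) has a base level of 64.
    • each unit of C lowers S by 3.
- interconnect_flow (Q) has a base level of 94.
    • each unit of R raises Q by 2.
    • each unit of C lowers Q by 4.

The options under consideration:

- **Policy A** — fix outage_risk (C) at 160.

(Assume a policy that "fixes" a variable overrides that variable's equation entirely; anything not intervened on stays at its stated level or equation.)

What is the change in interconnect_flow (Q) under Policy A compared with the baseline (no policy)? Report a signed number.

Baseline:
  R = 124
  C = 113
  Q = 94 + 2·124 − 4·113 = -110
Policy A (C := 160):
  R = 124
  C = 160
  Q = 94 + 2·124 − 4·160 = -298
Change in Q: -298 − (-110) = -188

-188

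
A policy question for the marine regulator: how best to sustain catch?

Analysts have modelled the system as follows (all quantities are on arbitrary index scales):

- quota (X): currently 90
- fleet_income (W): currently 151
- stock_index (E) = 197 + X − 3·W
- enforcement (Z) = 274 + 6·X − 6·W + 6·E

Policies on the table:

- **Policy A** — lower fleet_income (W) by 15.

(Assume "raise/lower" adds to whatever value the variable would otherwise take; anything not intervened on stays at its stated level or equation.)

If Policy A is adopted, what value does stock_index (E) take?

-121

Policy A (W − 15):
  X = 90
  W = 151 − 15 = 136
  E = 197 + 90 − 3·136 = -121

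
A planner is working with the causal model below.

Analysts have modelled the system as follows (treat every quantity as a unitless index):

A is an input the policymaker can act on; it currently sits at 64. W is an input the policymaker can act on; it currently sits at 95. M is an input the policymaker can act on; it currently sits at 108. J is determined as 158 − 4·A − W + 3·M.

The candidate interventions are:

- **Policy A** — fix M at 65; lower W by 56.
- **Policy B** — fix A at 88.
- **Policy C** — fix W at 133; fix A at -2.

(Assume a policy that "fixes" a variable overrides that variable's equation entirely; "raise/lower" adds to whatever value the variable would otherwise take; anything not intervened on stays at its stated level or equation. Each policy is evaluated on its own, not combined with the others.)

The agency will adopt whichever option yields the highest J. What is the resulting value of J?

357

Policy A (M := 65, W − 56):
  A = 64
  W = 95 − 56 = 39
  M = 65
  J = 158 − 4·64 − 39 + 3·65 = 58
Policy B (A := 88):
  A = 88
  W = 95
  M = 108
  J = 158 − 4·88 − 95 + 3·108 = 35
Policy C (W := 133, A := -2):
  A = -2
  W = 133
  M = 108
  J = 158 − 4·(-2) − 133 + 3·108 = 357
Comparing — Policy A: J=58, Policy B: J=35, Policy C: J=357. Highest is 357 (Policy C).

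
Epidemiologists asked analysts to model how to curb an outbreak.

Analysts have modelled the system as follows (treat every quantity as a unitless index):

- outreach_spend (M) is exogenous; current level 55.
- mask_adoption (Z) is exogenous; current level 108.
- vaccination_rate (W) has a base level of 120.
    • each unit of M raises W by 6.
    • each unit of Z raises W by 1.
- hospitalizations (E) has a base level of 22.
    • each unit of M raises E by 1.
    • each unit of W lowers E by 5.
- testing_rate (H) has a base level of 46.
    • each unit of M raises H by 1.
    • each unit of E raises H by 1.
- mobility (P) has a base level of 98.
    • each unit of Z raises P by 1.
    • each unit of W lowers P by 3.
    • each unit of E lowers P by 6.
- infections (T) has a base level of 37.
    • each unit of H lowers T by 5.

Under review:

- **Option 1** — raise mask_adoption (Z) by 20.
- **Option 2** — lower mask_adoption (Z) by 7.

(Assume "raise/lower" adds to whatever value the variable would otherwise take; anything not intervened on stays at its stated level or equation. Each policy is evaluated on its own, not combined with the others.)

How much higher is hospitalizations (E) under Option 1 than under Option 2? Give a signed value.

Option 1 (Z + 20):
  M = 55
  Z = 108 + 20 = 128
  W = 120 + 6·55 + 128 = 578
  E = 22 + 55 − 5·578 = -2813
Option 2 (Z − 7):
  M = 55
  Z = 108 − 7 = 101
  W = 120 + 6·55 + 101 = 551
  E = 22 + 55 − 5·551 = -2678
E: -2813 − (-2678) = -135

-135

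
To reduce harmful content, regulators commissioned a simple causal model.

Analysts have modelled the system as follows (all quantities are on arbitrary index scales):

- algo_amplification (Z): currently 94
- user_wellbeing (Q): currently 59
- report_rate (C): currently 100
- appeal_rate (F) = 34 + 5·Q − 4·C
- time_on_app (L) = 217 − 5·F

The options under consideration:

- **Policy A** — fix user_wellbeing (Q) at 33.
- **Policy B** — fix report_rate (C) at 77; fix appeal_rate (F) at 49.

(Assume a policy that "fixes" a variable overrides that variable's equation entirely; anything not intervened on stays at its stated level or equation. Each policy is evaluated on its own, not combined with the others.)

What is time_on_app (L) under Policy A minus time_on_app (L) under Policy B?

1250

Policy A (Q := 33):
  Q = 33
  C = 100
  F = 34 + 5·33 − 4·100 = -201
  L = 217 − 5·(-201) = 1222
Policy B (C := 77, F := 49):
  Q = 59
  C = 77
  F = 49
  L = 217 − 5·49 = -28
L: 1222 − (-28) = 1250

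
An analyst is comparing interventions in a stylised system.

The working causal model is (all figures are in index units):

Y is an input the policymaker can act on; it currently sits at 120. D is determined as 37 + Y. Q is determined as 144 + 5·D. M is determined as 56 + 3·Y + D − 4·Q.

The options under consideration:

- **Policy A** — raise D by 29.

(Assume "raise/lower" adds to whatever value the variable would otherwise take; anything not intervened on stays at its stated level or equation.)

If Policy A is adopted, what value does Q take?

Policy A (D + 29):
  Y = 120
  D = 37 + 120 (+29 from intervention) = 186
  Q = 144 + 5·186 = 1074

1074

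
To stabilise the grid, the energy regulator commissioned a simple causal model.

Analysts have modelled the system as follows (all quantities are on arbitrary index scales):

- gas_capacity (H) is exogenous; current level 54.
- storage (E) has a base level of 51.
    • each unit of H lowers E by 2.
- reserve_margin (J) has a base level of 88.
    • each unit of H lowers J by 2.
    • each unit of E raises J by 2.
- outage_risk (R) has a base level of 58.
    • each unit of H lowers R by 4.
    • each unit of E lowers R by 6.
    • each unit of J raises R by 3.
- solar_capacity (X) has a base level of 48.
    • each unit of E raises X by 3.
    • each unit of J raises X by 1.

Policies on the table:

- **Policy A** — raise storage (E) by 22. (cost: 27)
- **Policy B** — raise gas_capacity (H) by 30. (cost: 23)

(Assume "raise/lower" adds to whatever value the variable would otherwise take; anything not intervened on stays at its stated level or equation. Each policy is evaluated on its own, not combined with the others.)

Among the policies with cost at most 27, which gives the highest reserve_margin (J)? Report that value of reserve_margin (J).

Policy A (E + 22):
  H = 54
  E = 51 − 2·54 (+22 from intervention) = -35
  J = 88 − 2·54 + 2·(-35) = -90
Policy B (H + 30):
  H = 54 + 30 = 84
  E = 51 − 2·84 = -117
  J = 88 − 2·84 + 2·(-117) = -314
Comparing — Policy A: J=-90, Policy B: J=-314. Highest is -90 (Policy A).

-90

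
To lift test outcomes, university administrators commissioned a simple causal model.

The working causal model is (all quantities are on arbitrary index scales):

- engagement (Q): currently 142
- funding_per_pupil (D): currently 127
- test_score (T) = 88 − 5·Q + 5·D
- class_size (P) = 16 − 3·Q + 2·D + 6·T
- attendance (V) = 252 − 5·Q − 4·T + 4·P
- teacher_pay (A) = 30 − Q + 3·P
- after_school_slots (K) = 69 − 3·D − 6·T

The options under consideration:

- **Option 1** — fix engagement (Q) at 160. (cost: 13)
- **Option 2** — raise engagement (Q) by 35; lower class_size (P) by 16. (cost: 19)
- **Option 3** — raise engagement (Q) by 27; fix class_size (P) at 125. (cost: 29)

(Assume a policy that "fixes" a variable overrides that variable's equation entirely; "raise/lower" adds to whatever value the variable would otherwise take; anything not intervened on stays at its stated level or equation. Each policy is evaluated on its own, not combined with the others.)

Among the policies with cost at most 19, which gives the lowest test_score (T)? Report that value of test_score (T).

Option 1 (Q := 160):
  Q = 160
  D = 127
  T = 88 − 5·160 + 5·127 = -77
Option 2 (Q + 35, P − 16):
  Q = 142 + 35 = 177
  D = 127
  T = 88 − 5·177 + 5·127 = -162
Comparing — Option 1: T=-77, Option 2: T=-162. Lowest is -162 (Option 2).

-162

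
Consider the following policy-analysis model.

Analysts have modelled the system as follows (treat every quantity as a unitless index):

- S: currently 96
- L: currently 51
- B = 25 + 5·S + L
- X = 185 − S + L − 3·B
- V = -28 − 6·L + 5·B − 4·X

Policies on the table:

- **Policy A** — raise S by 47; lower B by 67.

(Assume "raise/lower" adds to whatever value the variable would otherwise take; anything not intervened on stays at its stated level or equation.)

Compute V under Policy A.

11602

Policy A (S + 47, B − 67):
  S = 96 + 47 = 143
  L = 51
  B = 25 + 5·143 + 51 (−67 from intervention) = 724
  X = 185 − 143 + 51 − 3·724 = -2079
  V = -28 − 6·51 + 5·724 − 4·(-2079) = 11602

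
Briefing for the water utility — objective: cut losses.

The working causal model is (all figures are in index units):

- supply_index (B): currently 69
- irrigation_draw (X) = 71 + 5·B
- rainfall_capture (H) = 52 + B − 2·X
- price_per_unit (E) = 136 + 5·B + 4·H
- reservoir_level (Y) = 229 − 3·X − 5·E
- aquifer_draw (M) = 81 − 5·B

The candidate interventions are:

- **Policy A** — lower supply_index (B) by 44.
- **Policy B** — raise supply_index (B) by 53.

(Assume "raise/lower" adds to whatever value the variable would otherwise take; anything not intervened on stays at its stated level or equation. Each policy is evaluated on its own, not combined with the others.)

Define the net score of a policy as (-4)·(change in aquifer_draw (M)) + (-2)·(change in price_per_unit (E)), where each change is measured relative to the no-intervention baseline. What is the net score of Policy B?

4346

Baseline:
  B = 69
  X = 71 + 5·69 = 416
  H = 52 + 69 − 2·416 = -711
  E = 136 + 5·69 + 4·(-711) = -2363
  M = 81 − 5·69 = -264
Policy B (B + 53):
  B = 69 + 53 = 122
  X = 71 + 5·122 = 681
  H = 52 + 122 − 2·681 = -1188
  E = 136 + 5·122 + 4·(-1188) = -4006
  M = 81 − 5·122 = -529
ΔM = -529 − (-264) = -265; ΔE = -4006 − (-2363) = -1643
Score = (-4)·(-265) + (-2)·(-1643) = 4346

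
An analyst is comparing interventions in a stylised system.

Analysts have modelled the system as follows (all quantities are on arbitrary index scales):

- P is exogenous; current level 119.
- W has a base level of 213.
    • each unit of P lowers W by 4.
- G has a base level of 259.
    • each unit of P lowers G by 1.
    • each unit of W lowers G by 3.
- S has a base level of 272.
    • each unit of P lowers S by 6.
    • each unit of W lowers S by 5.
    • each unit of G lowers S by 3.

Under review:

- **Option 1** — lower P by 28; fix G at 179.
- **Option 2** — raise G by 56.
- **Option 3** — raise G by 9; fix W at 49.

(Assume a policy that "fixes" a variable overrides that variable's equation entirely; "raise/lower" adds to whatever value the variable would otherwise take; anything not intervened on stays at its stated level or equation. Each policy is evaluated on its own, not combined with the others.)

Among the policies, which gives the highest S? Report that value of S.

-56

Option 1 (P − 28, G := 179):
  P = 119 − 28 = 91
  W = 213 − 4·91 = -151
  G = 179
  S = 272 − 6·91 − 5·(-151) − 3·179 = -56
Option 2 (G + 56):
  P = 119
  W = 213 − 4·119 = -263
  G = 259 − 119 − 3·(-263) (+56 from intervention) = 985
  S = 272 − 6·119 − 5·(-263) − 3·985 = -2082
Option 3 (G + 9, W := 49):
  P = 119
  W = 49
  G = 259 − 119 − 3·49 (+9 from intervention) = 2
  S = 272 − 6·119 − 5·49 − 3·2 = -693
Comparing — Option 1: S=-56, Option 2: S=-2082, Option 3: S=-693. Highest is -56 (Option 1).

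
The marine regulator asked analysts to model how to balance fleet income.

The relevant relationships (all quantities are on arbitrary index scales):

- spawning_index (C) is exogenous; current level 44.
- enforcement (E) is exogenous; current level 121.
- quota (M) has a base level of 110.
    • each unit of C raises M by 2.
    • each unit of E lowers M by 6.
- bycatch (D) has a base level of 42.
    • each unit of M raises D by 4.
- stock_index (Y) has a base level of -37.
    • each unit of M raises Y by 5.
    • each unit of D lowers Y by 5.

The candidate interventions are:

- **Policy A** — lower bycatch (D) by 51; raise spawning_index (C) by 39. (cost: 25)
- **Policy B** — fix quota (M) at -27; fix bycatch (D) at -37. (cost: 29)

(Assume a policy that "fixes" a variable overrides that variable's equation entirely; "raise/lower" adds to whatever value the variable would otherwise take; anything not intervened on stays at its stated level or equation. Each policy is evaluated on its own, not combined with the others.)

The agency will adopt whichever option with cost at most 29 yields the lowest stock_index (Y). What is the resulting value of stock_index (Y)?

13

Policy A (D − 51, C + 39):
  C = 44 + 39 = 83
  E = 121
  M = 110 + 2·83 − 6·121 = -450
  D = 42 + 4·(-450) (−51 from intervention) = -1809
  Y = -37 + 5·(-450) − 5·(-1809) = 6758
Policy B (M := -27, D := -37):
  C = 44
  E = 121
  M = -27
  D = -37
  Y = -37 + 5·(-27) − 5·(-37) = 13
Comparing — Policy A: Y=6758, Policy B: Y=13. Lowest is 13 (Policy B).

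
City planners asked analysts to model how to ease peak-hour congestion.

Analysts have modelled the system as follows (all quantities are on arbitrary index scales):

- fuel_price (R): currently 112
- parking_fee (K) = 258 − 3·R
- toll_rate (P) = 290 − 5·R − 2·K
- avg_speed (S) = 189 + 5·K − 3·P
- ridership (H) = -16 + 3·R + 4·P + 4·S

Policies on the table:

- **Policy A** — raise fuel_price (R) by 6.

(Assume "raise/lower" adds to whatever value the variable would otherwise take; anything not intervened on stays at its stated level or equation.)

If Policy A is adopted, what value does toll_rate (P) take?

Policy A (R + 6):
  R = 112 + 6 = 118
  K = 258 − 3·118 = -96
  P = 290 − 5·118 − 2·(-96) = -108

-108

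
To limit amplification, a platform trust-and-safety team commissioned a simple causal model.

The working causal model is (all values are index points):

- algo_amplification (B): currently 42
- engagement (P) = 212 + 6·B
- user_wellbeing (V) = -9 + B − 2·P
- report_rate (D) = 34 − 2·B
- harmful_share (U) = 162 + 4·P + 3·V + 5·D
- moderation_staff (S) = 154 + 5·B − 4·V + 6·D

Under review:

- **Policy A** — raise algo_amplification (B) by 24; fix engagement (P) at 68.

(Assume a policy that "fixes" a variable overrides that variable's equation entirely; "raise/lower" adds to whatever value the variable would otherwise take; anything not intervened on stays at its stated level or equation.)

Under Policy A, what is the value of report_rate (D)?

Policy A (B + 24, P := 68):
  B = 42 + 24 = 66
  D = 34 − 2·66 = -98

-98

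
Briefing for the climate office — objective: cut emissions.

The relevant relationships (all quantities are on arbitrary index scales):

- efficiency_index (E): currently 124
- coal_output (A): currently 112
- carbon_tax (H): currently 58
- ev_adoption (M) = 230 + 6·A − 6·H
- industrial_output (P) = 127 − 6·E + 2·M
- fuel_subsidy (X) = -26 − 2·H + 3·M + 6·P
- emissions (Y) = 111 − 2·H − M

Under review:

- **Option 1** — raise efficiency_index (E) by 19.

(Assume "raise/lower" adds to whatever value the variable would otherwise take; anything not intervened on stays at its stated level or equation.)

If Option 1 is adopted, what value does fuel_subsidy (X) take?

3782

Option 1 (E + 19):
  E = 124 + 19 = 143
  A = 112
  H = 58
  M = 230 + 6·112 − 6·58 = 554
  P = 127 − 6·143 + 2·554 = 377
  X = -26 − 2·58 + 3·554 + 6·377 = 3782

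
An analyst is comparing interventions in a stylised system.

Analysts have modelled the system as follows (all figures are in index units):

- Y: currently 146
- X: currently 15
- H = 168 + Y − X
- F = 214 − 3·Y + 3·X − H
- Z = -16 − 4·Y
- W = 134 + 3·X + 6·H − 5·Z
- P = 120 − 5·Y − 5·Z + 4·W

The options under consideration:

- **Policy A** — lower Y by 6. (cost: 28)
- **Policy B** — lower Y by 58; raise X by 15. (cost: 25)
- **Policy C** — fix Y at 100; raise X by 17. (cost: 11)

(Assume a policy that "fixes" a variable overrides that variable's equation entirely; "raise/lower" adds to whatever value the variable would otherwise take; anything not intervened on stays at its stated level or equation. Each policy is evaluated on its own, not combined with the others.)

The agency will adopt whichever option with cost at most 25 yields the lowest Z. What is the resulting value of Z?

Policy B (Y − 58, X + 15):
  Y = 146 − 58 = 88
  Z = -16 − 4·88 = -368
Policy C (Y := 100, X + 17):
  Y = 100
  Z = -16 − 4·100 = -416
Comparing — Policy B: Z=-368, Policy C: Z=-416. Lowest is -416 (Policy C).

-416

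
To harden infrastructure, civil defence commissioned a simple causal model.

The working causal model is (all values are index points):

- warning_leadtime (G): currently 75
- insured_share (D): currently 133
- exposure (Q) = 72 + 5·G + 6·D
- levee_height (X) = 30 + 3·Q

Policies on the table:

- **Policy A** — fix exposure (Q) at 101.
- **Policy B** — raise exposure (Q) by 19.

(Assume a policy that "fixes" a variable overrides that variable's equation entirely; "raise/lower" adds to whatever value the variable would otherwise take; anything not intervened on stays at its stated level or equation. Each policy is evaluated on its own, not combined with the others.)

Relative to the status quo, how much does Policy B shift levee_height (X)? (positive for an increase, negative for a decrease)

Baseline:
  G = 75
  D = 133
  Q = 72 + 5·75 + 6·133 = 1245
  X = 30 + 3·1245 = 3765
Policy B (Q + 19):
  G = 75
  D = 133
  Q = 72 + 5·75 + 6·133 (+19 from intervention) = 1264
  X = 30 + 3·1264 = 3822
Change in X: 3822 − 3765 = 57

57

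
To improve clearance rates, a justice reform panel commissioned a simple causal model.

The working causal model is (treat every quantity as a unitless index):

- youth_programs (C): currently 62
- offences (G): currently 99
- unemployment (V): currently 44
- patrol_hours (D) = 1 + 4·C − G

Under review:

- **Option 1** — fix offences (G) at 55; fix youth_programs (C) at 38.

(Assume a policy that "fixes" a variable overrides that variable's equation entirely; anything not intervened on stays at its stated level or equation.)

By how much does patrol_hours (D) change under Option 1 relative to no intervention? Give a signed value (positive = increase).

Baseline:
  C = 62
  G = 99
  D = 1 + 4·62 − 99 = 150
Option 1 (G := 55, C := 38):
  C = 38
  G = 55
  D = 1 + 4·38 − 55 = 98
Change in D: 98 − 150 = -52

-52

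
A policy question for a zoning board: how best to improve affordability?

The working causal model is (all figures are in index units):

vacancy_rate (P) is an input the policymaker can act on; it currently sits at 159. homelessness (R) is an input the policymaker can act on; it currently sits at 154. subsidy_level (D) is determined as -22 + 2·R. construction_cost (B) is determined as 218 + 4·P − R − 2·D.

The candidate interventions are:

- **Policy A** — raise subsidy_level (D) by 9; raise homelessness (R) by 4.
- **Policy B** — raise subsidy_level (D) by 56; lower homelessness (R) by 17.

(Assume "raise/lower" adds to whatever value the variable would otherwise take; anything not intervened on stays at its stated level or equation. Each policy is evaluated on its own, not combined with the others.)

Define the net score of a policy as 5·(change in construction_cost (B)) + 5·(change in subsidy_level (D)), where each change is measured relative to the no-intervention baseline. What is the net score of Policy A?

-105

Baseline:
  P = 159
  R = 154
  D = -22 + 2·154 = 286
  B = 218 + 4·159 − 154 − 2·286 = 128
Policy A (D + 9, R + 4):
  P = 159
  R = 154 + 4 = 158
  D = -22 + 2·158 (+9 from intervention) = 303
  B = 218 + 4·159 − 158 − 2·303 = 90
ΔB = 90 − 128 = -38; ΔD = 303 − 286 = 17
Score = 5·(-38) + 5·17 = -105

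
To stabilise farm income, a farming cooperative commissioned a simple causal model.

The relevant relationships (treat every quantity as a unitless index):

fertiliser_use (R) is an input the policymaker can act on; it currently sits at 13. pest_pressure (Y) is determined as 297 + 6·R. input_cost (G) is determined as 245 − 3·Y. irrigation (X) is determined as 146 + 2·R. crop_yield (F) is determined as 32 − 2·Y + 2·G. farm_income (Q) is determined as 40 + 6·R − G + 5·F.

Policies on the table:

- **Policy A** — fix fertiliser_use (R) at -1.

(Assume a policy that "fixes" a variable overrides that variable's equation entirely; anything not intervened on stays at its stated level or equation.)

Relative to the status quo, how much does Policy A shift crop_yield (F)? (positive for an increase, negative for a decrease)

Baseline:
  R = 13
  Y = 297 + 6·13 = 375
  G = 245 − 3·375 = -880
  F = 32 − 2·375 + 2·(-880) = -2478
Policy A (R := -1):
  R = -1
  Y = 297 + 6·(-1) = 291
  G = 245 − 3·291 = -628
  F = 32 − 2·291 + 2·(-628) = -1806
Change in F: -1806 − (-2478) = 672

672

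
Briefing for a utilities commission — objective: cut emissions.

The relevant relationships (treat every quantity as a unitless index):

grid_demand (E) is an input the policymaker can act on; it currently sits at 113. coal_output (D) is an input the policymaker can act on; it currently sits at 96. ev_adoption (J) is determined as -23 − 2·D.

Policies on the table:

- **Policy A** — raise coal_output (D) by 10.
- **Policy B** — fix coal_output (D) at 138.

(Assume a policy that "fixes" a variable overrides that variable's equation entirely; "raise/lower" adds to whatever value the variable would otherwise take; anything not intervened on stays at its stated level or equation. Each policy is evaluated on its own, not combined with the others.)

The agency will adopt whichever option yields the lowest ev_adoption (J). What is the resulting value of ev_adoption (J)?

-299

Policy A (D + 10):
  D = 96 + 10 = 106
  J = -23 − 2·106 = -235
Policy B (D := 138):
  D = 138
  J = -23 − 2·138 = -299
Comparing — Policy A: J=-235, Policy B: J=-299. Lowest is -299 (Policy B).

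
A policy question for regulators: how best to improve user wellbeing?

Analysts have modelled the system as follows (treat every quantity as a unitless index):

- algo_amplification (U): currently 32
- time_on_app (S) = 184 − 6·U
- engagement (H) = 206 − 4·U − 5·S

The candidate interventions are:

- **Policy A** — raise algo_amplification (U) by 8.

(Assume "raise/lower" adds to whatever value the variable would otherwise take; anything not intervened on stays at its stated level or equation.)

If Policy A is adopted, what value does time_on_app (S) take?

-56

Policy A (U + 8):
  U = 32 + 8 = 40
  S = 184 − 6·40 = -56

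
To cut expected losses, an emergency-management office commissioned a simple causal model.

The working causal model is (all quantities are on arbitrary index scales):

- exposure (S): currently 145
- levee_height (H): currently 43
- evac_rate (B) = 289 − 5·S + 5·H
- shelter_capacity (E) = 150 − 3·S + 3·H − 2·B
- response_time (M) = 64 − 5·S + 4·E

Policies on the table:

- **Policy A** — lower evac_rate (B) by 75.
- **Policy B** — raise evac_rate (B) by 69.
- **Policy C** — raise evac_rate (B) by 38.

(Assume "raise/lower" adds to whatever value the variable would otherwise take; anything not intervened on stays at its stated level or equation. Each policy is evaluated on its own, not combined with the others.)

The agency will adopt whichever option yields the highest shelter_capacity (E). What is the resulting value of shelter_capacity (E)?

Policy A (B − 75):
  S = 145
  H = 43
  B = 289 − 5·145 + 5·43 (−75 from intervention) = -296
  E = 150 − 3·145 + 3·43 − 2·(-296) = 436
Policy B (B + 69):
  S = 145
  H = 43
  B = 289 − 5·145 + 5·43 (+69 from intervention) = -152
  E = 150 − 3·145 + 3·43 − 2·(-152) = 148
Policy C (B + 38):
  S = 145
  H = 43
  B = 289 − 5·145 + 5·43 (+38 from intervention) = -183
  E = 150 − 3·145 + 3·43 − 2·(-183) = 210
Comparing — Policy A: E=436, Policy B: E=148, Policy C: E=210. Highest is 436 (Policy A).

436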